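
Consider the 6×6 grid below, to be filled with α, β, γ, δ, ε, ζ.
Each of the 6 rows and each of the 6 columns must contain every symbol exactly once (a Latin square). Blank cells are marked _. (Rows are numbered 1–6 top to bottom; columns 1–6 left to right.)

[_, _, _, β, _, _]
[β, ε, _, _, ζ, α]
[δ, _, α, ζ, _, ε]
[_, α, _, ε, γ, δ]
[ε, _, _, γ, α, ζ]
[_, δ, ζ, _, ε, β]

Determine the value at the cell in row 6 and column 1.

γ

Row 1, column 5: row 1 has {β} and column 5 has {α, γ, ε, ζ}, leaving only δ.
Row 1, column 6: row 1 has {β, δ} and column 6 has {α, β, δ, ε, ζ}, leaving only γ.
Row 1, column 2: row 1 has {β, γ, δ} and column 2 has {α, δ, ε}, leaving only ζ.
Row 1, column 1: row 1 has {β, γ, δ, ζ} and column 1 has {β, δ, ε}, leaving only α.
Row 6 already has {β, δ, ε, ζ} and column 1 already has {α, β, δ, ε}, so row 6, column 1 must be γ.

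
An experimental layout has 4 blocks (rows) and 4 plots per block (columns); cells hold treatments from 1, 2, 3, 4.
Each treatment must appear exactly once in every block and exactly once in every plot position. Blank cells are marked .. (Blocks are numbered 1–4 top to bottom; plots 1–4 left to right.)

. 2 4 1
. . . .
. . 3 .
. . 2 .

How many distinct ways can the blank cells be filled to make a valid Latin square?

Block 1, plot 1: eliminating its block and plot leaves {3}.
Block 2, plot 1: eliminating its block and plot leaves {1, 2, 3, 4}.
Block 2, plot 2: eliminating its block and plot leaves {1, 3, 4}.
Block 2, plot 3: eliminating its block and plot leaves {1}.
Block 2, plot 4: eliminating its block and plot leaves {2, 3, 4}.
Block 3, plot 1: eliminating its block and plot leaves {1, 2, 4}.
Block 3, plot 2: eliminating its block and plot leaves {1, 4}.
Block 3, plot 4: eliminating its block and plot leaves {2, 4}.
Block 4, plot 1: eliminating its block and plot leaves {1, 3, 4}.
Block 4, plot 2: eliminating its block and plot leaves {1, 3, 4}.
Block 4, plot 4: eliminating its block and plot leaves {3, 4}.
Enumerating the assignments across these blanks that avoid any block or plot repeat gives 4 completions.

4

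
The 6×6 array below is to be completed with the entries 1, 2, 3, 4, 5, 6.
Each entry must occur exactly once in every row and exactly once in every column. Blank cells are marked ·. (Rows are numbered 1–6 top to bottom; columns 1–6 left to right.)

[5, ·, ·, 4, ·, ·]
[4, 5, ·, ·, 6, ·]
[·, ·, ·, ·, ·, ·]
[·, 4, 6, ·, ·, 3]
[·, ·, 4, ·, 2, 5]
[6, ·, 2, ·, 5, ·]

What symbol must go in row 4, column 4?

5

Row 4, column 5: row 4 has {3, 4, 6} and column 5 has {2, 5, 6}, leaving only 1.
Row 1, column 5: row 1 has {4, 5} and column 5 has {1, 2, 5, 6}, leaving only 3.
Row 1, column 3: row 1 has {3, 4, 5} and column 3 has {2, 4, 6}, leaving only 1.
Row 2, column 3: row 2 has {4, 5, 6} and column 3 has {1, 2, 4, 6}, leaving only 3.
Row 3, column 3: row 3 has {} and column 3 has {1, 2, 3, 4, 6}, leaving only 5.
Row 3, column 5: row 3 has {5} and column 5 has {1, 2, 3, 5, 6}, leaving only 4.
Row 4, column 1: row 4 has {1, 3, 4, 6} and column 1 has {4, 5, 6}, leaving only 2.
Row 4 already has {1, 2, 3, 4, 6} and column 4 already has {4}, so row 4, column 4 must be 5.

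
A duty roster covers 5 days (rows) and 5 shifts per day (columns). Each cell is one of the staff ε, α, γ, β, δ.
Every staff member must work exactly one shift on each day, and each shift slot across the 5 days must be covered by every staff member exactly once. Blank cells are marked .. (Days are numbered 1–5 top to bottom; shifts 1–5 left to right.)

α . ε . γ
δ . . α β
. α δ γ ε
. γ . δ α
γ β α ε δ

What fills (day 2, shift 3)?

Day 2 already has {α, β, δ} and shift 3 already has {ε, α, δ}, so day 2, shift 3 must be γ.

γ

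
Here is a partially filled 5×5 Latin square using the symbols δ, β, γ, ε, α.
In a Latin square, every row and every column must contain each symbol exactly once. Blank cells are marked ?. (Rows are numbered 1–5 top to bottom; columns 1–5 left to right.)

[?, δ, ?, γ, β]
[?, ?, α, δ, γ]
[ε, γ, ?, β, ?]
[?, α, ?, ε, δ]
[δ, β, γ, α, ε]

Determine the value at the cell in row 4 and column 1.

γ

Row 1, column 1: row 1 has {δ, β, γ} and column 1 has {δ, ε}, leaving only α.
Row 1, column 3: row 1 has {δ, β, γ, α} and column 3 has {γ, α}, leaving only ε.
Row 2, column 1: row 2 has {δ, γ, α} and column 1 has {δ, ε, α}, leaving only β.
Row 4 already has {δ, ε, α} and column 1 already has {δ, β, ε, α}, so row 4, column 1 must be γ.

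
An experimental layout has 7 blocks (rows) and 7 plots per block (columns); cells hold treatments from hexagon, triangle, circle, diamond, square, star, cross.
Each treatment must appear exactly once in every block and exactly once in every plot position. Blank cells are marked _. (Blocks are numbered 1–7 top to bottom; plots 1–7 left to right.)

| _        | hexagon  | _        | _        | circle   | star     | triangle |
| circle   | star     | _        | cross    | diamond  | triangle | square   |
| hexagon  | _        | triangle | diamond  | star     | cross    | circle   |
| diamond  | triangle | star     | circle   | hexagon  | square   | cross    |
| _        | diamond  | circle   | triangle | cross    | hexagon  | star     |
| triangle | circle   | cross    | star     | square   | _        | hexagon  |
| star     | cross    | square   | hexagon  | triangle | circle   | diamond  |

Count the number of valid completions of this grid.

Block 1, plot 1: eliminating its block and plot leaves {square, cross}.
Block 1, plot 3: eliminating its block and plot leaves {diamond}.
Block 1, plot 4: eliminating its block and plot leaves {square}.
Block 2, plot 3: eliminating its block and plot leaves {hexagon}.
Block 3, plot 2: eliminating its block and plot leaves {square}.
Block 5, plot 1: eliminating its block and plot leaves {square}.
Block 6, plot 6: eliminating its block and plot leaves {diamond}.
Only one assignment across all blanks avoids any block or plot repeat, giving 1 completion.

1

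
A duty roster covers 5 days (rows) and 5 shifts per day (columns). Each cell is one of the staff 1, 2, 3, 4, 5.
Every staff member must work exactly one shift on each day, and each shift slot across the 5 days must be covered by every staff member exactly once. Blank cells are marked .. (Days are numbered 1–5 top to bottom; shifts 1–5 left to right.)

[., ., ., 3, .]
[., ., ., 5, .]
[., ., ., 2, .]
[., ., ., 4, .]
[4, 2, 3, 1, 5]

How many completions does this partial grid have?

56

Day 1, shift 1: eliminating its day and shift leaves {1, 2, 5}.
Day 1, shift 2: eliminating its day and shift leaves {1, 4, 5}.
Day 1, shift 3: eliminating its day and shift leaves {1, 2, 4, 5}.
Day 1, shift 5: eliminating its day and shift leaves {1, 2, 4}.
Day 2, shift 1: eliminating its day and shift leaves {1, 2, 3}.
Day 2, shift 2: eliminating its day and shift leaves {1, 3, 4}.
Day 2, shift 3: eliminating its day and shift leaves {1, 2, 4}.
Day 2, shift 5: eliminating its day and shift leaves {1, 2, 3, 4}.
Day 3, shift 1: eliminating its day and shift leaves {1, 3, 5}.
Day 3, shift 2: eliminating its day and shift leaves {1, 3, 4, 5}.
Day 3, shift 3: eliminating its day and shift leaves {1, 4, 5}.
Day 3, shift 5: eliminating its day and shift leaves {1, 3, 4}.
Day 4, shift 1: eliminating its day and shift leaves {1, 2, 3, 5}.
Day 4, shift 2: eliminating its day and shift leaves {1, 3, 5}.
Day 4, shift 3: eliminating its day and shift leaves {1, 2, 5}.
Day 4, shift 5: eliminating its day and shift leaves {1, 2, 3}.
Enumerating the assignments across these blanks that avoid any day or shift repeat gives 56 completions.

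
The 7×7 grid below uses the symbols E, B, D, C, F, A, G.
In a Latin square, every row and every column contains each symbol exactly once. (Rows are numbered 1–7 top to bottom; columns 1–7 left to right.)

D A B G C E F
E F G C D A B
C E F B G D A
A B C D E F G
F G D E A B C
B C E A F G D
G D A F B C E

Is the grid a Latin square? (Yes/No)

Each row is a permutation of the 7 symbols, and so is each column.

Yes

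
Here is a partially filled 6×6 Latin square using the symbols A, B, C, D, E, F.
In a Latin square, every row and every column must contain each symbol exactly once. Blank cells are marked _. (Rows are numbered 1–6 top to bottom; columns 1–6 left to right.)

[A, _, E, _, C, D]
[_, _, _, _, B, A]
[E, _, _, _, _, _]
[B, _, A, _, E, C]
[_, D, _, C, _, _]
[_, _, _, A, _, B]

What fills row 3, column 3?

Row 3, column 6: row 3 has {E} and column 6 has {A, B, C, D}, leaving only F.
Row 4, column 2: row 4 has {A, B, C, E} and column 2 has {D}, leaving only F.
Row 1, column 2: row 1 has {A, C, D, E} and column 2 has {D, F}, leaving only B.
Row 1, column 4: row 1 has {A, B, C, D, E} and column 4 has {A, C}, leaving only F.
Row 4, column 4: row 4 has {A, B, C, E, F} and column 4 has {A, C, F}, leaving only D.
Row 2, column 4: row 2 has {A, B} and column 4 has {A, C, D, F}, leaving only E.
Row 2, column 2: row 2 has {A, B, E} and column 2 has {B, D, F}, leaving only C.
Row 3, column 2: row 3 has {E, F} and column 2 has {B, C, D, F}, leaving only A.
Row 3, column 4: row 3 has {A, E, F} and column 4 has {A, C, D, E, F}, leaving only B.
Row 3, column 5: row 3 has {A, B, E, F} and column 5 has {B, C, E}, leaving only D.
Row 3 already has {A, B, D, E, F} and column 3 already has {A, E}, so row 3, column 3 must be C.

C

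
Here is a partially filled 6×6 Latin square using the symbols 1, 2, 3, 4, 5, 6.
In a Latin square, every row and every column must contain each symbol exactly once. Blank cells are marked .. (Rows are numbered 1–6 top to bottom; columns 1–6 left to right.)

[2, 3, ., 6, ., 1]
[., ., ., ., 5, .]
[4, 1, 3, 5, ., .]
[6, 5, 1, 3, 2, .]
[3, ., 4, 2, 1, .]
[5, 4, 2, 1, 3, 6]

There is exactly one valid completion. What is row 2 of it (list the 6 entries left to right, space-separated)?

1 2 6 4 5 3

Row 2, column 1: row 2 has {5} and column 1 has {2, 3, 4, 5, 6}, leaving only 1.
Row 2, column 3: row 2 has {1, 5} and column 3 has {1, 2, 3, 4}, leaving only 6.
Row 2, column 2: row 2 has {1, 5, 6} and column 2 has {1, 3, 4, 5}, leaving only 2.
Row 2, column 4: row 2 has {1, 2, 5, 6} and column 4 has {1, 2, 3, 5, 6}, leaving only 4.
Row 2, column 6: row 2 has {1, 2, 4, 5, 6} and column 6 has {1, 6}, leaving only 3.
So row 2 reads: 1 2 6 4 5 3.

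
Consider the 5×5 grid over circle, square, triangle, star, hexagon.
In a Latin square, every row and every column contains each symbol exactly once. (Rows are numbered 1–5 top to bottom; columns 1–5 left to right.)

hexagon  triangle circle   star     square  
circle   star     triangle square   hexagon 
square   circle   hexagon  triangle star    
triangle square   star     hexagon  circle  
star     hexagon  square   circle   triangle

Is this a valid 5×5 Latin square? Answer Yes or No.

Each row is a permutation of the 5 symbols, and so is each column.

Yes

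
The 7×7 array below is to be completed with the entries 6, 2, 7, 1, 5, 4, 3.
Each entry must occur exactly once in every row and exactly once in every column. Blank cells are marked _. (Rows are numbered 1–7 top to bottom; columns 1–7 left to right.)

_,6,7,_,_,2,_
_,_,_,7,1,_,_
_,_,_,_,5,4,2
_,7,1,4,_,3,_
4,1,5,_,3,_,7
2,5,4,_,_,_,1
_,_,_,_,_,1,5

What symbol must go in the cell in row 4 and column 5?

2

Row 1, column 5: row 1 has {6, 2, 7} and column 5 has {1, 5, 3}, leaving only 4.
Row 1, column 7: row 1 has {6, 2, 7, 4} and column 7 has {2, 7, 1, 5}, leaving only 3.
Row 3, column 2: row 3 has {2, 5, 4} and column 2 has {6, 7, 1, 5}, leaving only 3.
Row 3, column 3: row 3 has {2, 5, 4, 3} and column 3 has {7, 1, 5, 4}, leaving only 6.
Row 3, column 4: row 3 has {6, 2, 5, 4, 3} and column 4 has {7, 4}, leaving only 1.
Row 1, column 4: row 1 has {6, 2, 7, 4, 3} and column 4 has {7, 1, 4}, leaving only 5.
Row 1, column 1: row 1 has {6, 2, 7, 5, 4, 3} and column 1 has {2, 4}, leaving only 1.
Row 3, column 1: row 3 has {6, 2, 1, 5, 4, 3} and column 1 has {2, 1, 4}, leaving only 7.
Row 4, column 7: row 4 has {7, 1, 4, 3} and column 7 has {2, 7, 1, 5, 3}, leaving only 6.
Row 4 already has {6, 7, 1, 4, 3} and column 5 already has {1, 5, 4, 3}, so row 4, column 5 must be 2.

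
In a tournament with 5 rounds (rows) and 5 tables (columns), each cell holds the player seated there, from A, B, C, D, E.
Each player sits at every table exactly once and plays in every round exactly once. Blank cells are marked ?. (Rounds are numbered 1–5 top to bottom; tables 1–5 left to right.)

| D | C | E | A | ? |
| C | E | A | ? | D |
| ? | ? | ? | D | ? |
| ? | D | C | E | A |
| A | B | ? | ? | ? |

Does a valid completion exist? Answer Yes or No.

No round or table among the givens repeats a symbol, and propagating forced cells runs into no contradiction.
One valid completion exists (for instance, D C E A B / C E A B D / E A B D C / B D C E A / A B D C E).

Yes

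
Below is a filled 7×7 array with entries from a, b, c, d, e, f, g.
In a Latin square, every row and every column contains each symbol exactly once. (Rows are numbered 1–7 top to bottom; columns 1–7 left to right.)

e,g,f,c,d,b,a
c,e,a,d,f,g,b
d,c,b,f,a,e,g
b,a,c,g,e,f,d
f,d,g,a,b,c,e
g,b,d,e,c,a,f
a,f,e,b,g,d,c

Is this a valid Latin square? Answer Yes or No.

Each row is a permutation of the 7 symbols, and so is each column.

Yes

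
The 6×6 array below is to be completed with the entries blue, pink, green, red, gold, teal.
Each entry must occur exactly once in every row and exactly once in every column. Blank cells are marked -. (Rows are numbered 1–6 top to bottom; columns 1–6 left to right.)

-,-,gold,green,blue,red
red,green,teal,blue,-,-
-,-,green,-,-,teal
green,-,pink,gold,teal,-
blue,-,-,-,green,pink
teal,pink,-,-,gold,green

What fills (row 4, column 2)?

red

Row 1, column 1: row 1 has {blue, green, red, gold} and column 1 has {blue, green, red, teal}, leaving only pink.
Row 1, column 2: row 1 has {blue, pink, green, red, gold} and column 2 has {pink, green}, leaving only teal.
Row 2, column 5: row 2 has {blue, green, red, teal} and column 5 has {blue, green, gold, teal}, leaving only pink.
Row 2, column 6: row 2 has {blue, pink, green, red, teal} and column 6 has {pink, green, red, teal}, leaving only gold.
Row 3, column 1: row 3 has {green, teal} and column 1 has {blue, pink, green, red, teal}, leaving only gold.
Row 3, column 5: row 3 has {green, gold, teal} and column 5 has {blue, pink, green, gold, teal}, leaving only red.
Row 3, column 2: row 3 has {green, red, gold, teal} and column 2 has {pink, green, teal}, leaving only blue.
Row 4 already has {pink, green, gold, teal} and column 2 already has {blue, pink, green, teal}, so row 4, column 2 must be red.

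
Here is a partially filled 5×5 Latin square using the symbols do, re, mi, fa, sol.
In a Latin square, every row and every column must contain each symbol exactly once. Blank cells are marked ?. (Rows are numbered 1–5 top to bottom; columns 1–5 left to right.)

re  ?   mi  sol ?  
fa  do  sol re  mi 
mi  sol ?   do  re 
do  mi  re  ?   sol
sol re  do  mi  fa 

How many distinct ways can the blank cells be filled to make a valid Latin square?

Row 1, column 2: eliminating its row and column leaves {fa}.
Row 1, column 5: eliminating its row and column leaves {do}.
Row 3, column 3: eliminating its row and column leaves {fa}.
Row 4, column 4: eliminating its row and column leaves {fa}.
Only one assignment across all blanks avoids any row or column repeat, giving 1 completion.

1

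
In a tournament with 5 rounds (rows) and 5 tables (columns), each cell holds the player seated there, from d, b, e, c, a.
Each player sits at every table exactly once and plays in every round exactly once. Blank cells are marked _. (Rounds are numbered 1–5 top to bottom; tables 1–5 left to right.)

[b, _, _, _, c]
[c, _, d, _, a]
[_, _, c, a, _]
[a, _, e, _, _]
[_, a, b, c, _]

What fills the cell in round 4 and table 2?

Round 1, table 3: round 1 has {b, c} and table 3 has {d, b, e, c}, leaving only a.
Round 4, table 2 is narrowed to {d, b, c}.
If it were d, then round 3, table 2 would be left with no valid symbol.
If it were b, then round 3, table 2 would be left with no valid symbol.
So round 4, table 2 must be c.

c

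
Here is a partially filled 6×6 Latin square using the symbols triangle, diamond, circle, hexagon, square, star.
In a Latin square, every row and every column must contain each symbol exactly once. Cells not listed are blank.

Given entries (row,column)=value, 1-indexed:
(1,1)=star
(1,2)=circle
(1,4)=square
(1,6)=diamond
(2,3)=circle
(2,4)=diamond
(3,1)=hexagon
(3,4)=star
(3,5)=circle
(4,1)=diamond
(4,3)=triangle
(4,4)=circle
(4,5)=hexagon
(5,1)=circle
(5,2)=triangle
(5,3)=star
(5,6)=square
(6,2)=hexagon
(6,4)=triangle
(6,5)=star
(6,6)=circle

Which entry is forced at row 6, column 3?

Row 1, column 3: row 1 has {diamond, circle, square, star} and column 3 has {triangle, circle, star}, leaving only hexagon.
Row 1, column 5: row 1 has {diamond, circle, hexagon, square, star} and column 5 has {circle, hexagon, star}, leaving only triangle.
Row 2, column 5: row 2 has {diamond, circle} and column 5 has {triangle, circle, hexagon, star}, leaving only square.
Row 2, column 1: row 2 has {diamond, circle, square} and column 1 has {diamond, circle, hexagon, star}, leaving only triangle.
Row 2, column 2: row 2 has {triangle, diamond, circle, square} and column 2 has {triangle, circle, hexagon}, leaving only star.
Row 2, column 6: row 2 has {triangle, diamond, circle, square, star} and column 6 has {diamond, circle, square}, leaving only hexagon.
Row 3, column 6: row 3 has {circle, hexagon, star} and column 6 has {diamond, circle, hexagon, square}, leaving only triangle.
Row 4, column 2: row 4 has {triangle, diamond, circle, hexagon} and column 2 has {triangle, circle, hexagon, star}, leaving only square.
Row 3, column 2: row 3 has {triangle, circle, hexagon, star} and column 2 has {triangle, circle, hexagon, square, star}, leaving only diamond.
Row 3, column 3: row 3 has {triangle, diamond, circle, hexagon, star} and column 3 has {triangle, circle, hexagon, star}, leaving only square.
Row 6 already has {triangle, circle, hexagon, star} and column 3 already has {triangle, circle, hexagon, square, star}, so row 6, column 3 must be diamond.

diamond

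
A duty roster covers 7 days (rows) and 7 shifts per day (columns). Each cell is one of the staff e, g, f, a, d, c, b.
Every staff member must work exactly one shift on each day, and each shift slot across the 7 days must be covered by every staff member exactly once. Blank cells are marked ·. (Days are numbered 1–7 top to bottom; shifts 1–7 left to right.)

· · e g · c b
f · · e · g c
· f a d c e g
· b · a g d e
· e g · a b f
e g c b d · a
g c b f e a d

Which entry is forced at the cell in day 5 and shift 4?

Day 5 already has {e, g, f, a, b} and shift 4 already has {e, g, f, a, d, b}, so day 5, shift 4 must be c.

c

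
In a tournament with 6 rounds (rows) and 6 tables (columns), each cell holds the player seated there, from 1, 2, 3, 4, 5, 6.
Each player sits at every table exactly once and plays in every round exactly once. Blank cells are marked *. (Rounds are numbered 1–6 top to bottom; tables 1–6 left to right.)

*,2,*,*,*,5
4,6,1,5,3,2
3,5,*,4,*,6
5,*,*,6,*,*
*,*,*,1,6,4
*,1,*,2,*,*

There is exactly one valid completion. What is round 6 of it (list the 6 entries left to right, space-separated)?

6 1 4 2 5 3

Round 6, table 1: round 6 has {1, 2} and table 1 has {3, 4, 5}, leaving only 6.
Round 6, table 6: round 6 has {1, 2, 6} and table 6 has {2, 4, 5, 6}, leaving only 3.
Round 1, table 1: round 1 has {2, 5} and table 1 has {3, 4, 5, 6}, leaving only 1.
Round 1, table 4: round 1 has {1, 2, 5} and table 4 has {1, 2, 4, 5, 6}, leaving only 3.
Round 1, table 5: round 1 has {1, 2, 3, 5} and table 5 has {3, 6}, leaving only 4.
Round 6, table 5: round 6 has {1, 2, 3, 6} and table 5 has {3, 4, 6}, leaving only 5.
Round 6, table 3: round 6 has {1, 2, 3, 5, 6} and table 3 has {1}, leaving only 4.
So round 6 reads: 6 1 4 2 5 3.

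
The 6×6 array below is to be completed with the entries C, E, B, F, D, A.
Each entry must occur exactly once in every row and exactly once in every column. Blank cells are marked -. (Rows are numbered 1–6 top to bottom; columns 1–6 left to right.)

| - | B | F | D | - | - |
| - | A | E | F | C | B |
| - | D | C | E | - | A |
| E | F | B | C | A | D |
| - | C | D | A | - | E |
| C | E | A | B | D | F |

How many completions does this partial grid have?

Row 1, column 1: eliminating its row and column leaves {A}.
Row 1, column 5: eliminating its row and column leaves {E}.
Row 1, column 6: eliminating its row and column leaves {C}.
Row 2, column 1: eliminating its row and column leaves {D}.
Row 3, column 1: eliminating its row and column leaves {B, F}.
Row 3, column 5: eliminating its row and column leaves {B, F}.
Row 5, column 1: eliminating its row and column leaves {B, F}.
Row 5, column 5: eliminating its row and column leaves {B, F}.
Enumerating the assignments across these blanks that avoid any row or column repeat gives 2 completions.

2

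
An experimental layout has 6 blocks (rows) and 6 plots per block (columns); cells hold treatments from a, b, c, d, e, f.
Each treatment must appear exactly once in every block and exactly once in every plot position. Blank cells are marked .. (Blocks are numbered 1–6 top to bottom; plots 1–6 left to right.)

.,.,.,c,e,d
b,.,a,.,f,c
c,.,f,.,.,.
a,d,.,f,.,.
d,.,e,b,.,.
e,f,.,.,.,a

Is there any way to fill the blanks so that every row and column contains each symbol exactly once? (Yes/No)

Block 1, plot 1: block 1 has {c, d, e} and plot 1 has {a, b, c, d, e}, so it must be f.
Block 1, plot 3: block 1 has {c, d, e, f} and plot 3 has {a, e, f}, so it must be b.
Block 1, plot 2: block 1 has {b, c, d, e, f} and plot 2 has {d, f}, so it must be a.
Block 2, plot 2: block 2 has {a, b, c, f} and plot 2 has {a, d, f}, so it must be e.
Block 2, plot 4: block 2 has {a, b, c, e, f} and plot 4 has {b, c, f}, so it must be d.
Now block 6, plot 4: block 6 together with plot 4 already contain {a, b, c, d, e, f} — every symbol — so nothing can go there. The grid has no valid completion.

No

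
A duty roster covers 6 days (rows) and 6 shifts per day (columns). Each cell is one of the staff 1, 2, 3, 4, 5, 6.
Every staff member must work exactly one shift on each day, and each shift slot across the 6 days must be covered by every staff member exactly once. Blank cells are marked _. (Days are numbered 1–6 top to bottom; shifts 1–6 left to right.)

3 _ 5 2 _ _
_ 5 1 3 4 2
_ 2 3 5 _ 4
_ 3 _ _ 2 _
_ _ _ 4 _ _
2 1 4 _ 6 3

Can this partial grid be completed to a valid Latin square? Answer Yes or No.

No

Day 6, shift 4: day 6 together with shift 4 already contain {1, 2, 3, 4, 5, 6} — every symbol — so nothing can go there. The grid has no valid completion.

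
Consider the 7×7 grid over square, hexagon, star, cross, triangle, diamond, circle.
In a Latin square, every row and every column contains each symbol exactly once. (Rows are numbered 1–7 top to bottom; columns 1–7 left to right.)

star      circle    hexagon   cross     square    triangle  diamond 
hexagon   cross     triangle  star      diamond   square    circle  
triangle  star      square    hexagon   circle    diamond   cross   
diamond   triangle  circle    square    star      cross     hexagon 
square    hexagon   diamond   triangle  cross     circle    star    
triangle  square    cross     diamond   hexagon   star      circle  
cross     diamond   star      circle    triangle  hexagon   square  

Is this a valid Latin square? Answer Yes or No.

Every row is a permutation, but column 1 contains triangle twice (at rows 3 and 6).

No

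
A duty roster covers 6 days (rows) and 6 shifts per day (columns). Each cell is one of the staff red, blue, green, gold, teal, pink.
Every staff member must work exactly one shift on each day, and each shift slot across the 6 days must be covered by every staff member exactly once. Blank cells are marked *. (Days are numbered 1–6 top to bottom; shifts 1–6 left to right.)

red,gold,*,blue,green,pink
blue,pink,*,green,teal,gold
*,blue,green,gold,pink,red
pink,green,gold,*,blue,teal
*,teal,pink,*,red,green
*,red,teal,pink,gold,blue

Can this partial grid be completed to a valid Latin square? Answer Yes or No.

No

Day 1, shift 3: day 1 together with shift 3 already contain {red, blue, green, gold, teal, pink} — every symbol — so nothing can go there. The grid has no valid completion.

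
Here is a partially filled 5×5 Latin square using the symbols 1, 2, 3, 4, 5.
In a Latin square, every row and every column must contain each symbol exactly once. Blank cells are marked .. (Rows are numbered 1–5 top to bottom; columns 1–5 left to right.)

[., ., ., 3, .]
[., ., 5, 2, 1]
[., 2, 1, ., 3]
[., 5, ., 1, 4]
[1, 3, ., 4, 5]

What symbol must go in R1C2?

Row 1, column 5: row 1 has {3} and column 5 has {1, 3, 4, 5}, leaving only 2.
Row 1, column 3: row 1 has {2, 3} and column 3 has {1, 5}, leaving only 4.
Row 1 already has {2, 3, 4} and column 2 already has {2, 3, 5}, so row 1, column 2 must be 1.

1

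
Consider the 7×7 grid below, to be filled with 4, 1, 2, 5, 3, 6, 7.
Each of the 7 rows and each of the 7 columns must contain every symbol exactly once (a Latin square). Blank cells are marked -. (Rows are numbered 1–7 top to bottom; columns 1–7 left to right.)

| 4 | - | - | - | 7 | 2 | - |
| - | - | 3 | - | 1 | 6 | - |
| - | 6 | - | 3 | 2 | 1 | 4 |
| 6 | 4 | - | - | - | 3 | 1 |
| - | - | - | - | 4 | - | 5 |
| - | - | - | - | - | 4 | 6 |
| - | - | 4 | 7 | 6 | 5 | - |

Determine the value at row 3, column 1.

Row 1, column 7: row 1 has {4, 2, 7} and column 7 has {4, 1, 5, 6}, leaving only 3.
Row 4, column 5: row 4 has {4, 1, 3, 6} and column 5 has {4, 1, 2, 6, 7}, leaving only 5.
Row 4, column 4: row 4 has {4, 1, 5, 3, 6} and column 4 has {3, 7}, leaving only 2.
Row 4, column 3: row 4 has {4, 1, 2, 5, 3, 6} and column 3 has {4, 3}, leaving only 7.
Row 3, column 3: row 3 has {4, 1, 2, 3, 6} and column 3 has {4, 3, 7}, leaving only 5.
Row 3 already has {4, 1, 2, 5, 3, 6} and column 1 already has {4, 6}, so row 3, column 1 must be 7.

7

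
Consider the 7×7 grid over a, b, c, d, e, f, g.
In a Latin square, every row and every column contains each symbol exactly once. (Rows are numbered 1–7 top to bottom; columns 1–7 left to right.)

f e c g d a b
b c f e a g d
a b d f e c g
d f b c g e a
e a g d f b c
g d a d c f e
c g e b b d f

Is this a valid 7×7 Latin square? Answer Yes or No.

No

Row 7 contains b twice (at columns 4 and 5); row 6 is also not a permutation.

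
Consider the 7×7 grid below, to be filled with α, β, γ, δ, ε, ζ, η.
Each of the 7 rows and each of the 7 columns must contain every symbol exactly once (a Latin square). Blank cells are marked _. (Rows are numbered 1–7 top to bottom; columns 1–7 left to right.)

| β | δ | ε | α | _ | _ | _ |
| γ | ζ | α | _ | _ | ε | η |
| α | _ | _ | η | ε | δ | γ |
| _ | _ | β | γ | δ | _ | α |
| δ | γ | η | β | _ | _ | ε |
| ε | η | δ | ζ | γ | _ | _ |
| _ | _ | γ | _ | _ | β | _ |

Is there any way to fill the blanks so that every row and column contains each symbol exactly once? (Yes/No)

No row or column among the givens repeats a symbol, and propagating forced cells runs into no contradiction.
One valid completion exists (for instance, β δ ε α η γ ζ / γ ζ α δ β ε η / α β ζ η ε δ γ / ζ ε β γ δ η α / δ γ η β α ζ ε / ε η δ ζ γ α β / η α γ ε ζ β δ).

Yes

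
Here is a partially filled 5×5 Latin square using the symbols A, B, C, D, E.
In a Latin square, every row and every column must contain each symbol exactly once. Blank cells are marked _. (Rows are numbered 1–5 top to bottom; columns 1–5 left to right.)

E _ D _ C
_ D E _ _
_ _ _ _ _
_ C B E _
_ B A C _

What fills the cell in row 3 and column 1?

B

Row 1, column 2: row 1 has {C, D, E} and column 2 has {B, C, D}, leaving only A.
Row 1, column 4: row 1 has {A, C, D, E} and column 4 has {C, E}, leaving only B.
Row 2, column 4: row 2 has {D, E} and column 4 has {B, C, E}, leaving only A.
Row 2, column 5: row 2 has {A, D, E} and column 5 has {C}, leaving only B.
Row 2, column 1: row 2 has {A, B, D, E} and column 1 has {E}, leaving only C.
Row 3, column 2: row 3 has {} and column 2 has {A, B, C, D}, leaving only E.
Row 3, column 3: row 3 has {E} and column 3 has {A, B, D, E}, leaving only C.
Row 3, column 4: row 3 has {C, E} and column 4 has {A, B, C, E}, leaving only D.
Row 3, column 5: row 3 has {C, D, E} and column 5 has {B, C}, leaving only A.
Row 3 already has {A, C, D, E} and column 1 already has {C, E}, so row 3, column 1 must be B.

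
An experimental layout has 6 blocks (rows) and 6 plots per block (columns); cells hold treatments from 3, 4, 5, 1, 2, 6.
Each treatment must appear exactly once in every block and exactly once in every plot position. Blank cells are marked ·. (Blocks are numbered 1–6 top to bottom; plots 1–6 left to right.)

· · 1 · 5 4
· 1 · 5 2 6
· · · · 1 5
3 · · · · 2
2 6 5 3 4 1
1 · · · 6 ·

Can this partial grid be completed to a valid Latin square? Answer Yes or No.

Block 4, plot 5: block 4 together with plot 5 already contain {3, 4, 5, 1, 2, 6} — every symbol — so nothing can go there. The grid has no valid completion.

No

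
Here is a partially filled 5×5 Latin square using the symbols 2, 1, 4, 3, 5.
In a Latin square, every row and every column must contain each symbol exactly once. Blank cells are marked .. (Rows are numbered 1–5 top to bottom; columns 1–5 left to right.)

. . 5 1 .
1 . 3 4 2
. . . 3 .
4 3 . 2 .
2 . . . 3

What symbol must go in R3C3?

Row 1, column 1: row 1 has {1, 5} and column 1 has {2, 1, 4}, leaving only 3.
Row 1, column 5: row 1 has {1, 3, 5} and column 5 has {2, 3}, leaving only 4.
Row 1, column 2: row 1 has {1, 4, 3, 5} and column 2 has {3}, leaving only 2.
Row 2, column 2: row 2 has {2, 1, 4, 3} and column 2 has {2, 3}, leaving only 5.
Row 3, column 1: row 3 has {3} and column 1 has {2, 1, 4, 3}, leaving only 5.
Row 3, column 5: row 3 has {3, 5} and column 5 has {2, 4, 3}, leaving only 1.
Row 3, column 2: row 3 has {1, 3, 5} and column 2 has {2, 3, 5}, leaving only 4.
Row 3 already has {1, 4, 3, 5} and column 3 already has {3, 5}, so row 3, column 3 must be 2.

2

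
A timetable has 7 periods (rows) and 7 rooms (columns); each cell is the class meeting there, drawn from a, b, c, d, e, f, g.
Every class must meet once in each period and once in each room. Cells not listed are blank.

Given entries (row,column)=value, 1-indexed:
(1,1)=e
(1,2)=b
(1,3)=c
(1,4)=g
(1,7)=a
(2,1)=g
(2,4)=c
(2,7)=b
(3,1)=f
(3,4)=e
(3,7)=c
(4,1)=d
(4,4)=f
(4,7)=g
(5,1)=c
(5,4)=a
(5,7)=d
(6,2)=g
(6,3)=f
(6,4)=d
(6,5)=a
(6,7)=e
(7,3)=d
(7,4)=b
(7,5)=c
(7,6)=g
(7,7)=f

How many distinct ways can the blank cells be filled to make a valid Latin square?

Period 1, room 5: eliminating its period and room leaves {d, f}.
Period 1, room 6: eliminating its period and room leaves {d, f}.
Period 2, room 2: eliminating its period and room leaves {a, d, e, f}.
Period 2, room 3: eliminating its period and room leaves {a, e}.
Period 2, room 5: eliminating its period and room leaves {d, e, f}.
Period 2, room 6: eliminating its period and room leaves {a, d, e, f}.
Period 3, room 2: eliminating its period and room leaves {a, d}.
Period 3, room 3: eliminating its period and room leaves {a, b, g}.
Period 3, room 5: eliminating its period and room leaves {b, d, g}.
Period 3, room 6: eliminating its period and room leaves {a, b, d}.
Period 4, room 2: eliminating its period and room leaves {a, c, e}.
Period 4, room 3: eliminating its period and room leaves {a, b, e}.
Period 4, room 5: eliminating its period and room leaves {b, e}.
Period 4, room 6: eliminating its period and room leaves {a, b, c, e}.
Period 5, room 2: eliminating its period and room leaves {e, f}.
Period 5, room 3: eliminating its period and room leaves {b, e, g}.
Period 5, room 5: eliminating its period and room leaves {b, e, f, g}.
Period 5, room 6: eliminating its period and room leaves {b, e, f}.
Period 6, room 1: eliminating its period and room leaves {b}.
Period 6, room 6: eliminating its period and room leaves {b, c}.
Period 7, room 1: eliminating its period and room leaves {a}.
Period 7, room 2: eliminating its period and room leaves {a, e}.
Enumerating the assignments across these blanks that avoid any period or room repeat gives 14 completions.

14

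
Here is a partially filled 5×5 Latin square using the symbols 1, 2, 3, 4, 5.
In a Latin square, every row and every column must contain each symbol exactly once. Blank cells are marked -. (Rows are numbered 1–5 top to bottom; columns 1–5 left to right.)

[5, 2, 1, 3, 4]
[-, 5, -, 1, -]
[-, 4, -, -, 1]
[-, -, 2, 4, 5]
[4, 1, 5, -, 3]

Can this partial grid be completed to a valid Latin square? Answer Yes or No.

No row or column among the givens repeats a symbol, and propagating forced cells runs into no contradiction.
One valid completion exists (for instance, 5 2 1 3 4 / 3 5 4 1 2 / 2 4 3 5 1 / 1 3 2 4 5 / 4 1 5 2 3).

Yes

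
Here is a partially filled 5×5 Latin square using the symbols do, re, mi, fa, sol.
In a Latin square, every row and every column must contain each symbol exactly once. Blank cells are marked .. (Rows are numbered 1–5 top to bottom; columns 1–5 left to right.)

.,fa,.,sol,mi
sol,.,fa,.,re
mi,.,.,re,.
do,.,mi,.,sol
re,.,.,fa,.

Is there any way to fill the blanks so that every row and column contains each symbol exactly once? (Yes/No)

Row 1, column 1: row 1 together with column 1 already contain {do, re, mi, fa, sol} — every symbol — so nothing can go there. The grid has no valid completion.

No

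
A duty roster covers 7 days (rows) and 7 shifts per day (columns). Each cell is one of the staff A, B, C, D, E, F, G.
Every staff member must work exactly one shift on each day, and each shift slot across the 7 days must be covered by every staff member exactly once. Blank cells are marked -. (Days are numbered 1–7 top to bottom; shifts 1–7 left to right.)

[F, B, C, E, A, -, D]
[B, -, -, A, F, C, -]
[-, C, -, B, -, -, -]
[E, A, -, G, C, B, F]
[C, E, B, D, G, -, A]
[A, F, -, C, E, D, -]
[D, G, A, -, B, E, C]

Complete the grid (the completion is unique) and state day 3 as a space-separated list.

G C F B D A E

Day 3, shift 1: day 3 has {B, C} and shift 1 has {A, B, C, D, E, F}, leaving only G.
Day 3, shift 5: day 3 has {B, C, G} and shift 5 has {A, B, C, E, F, G}, leaving only D.
Day 3, shift 7: day 3 has {B, C, D, G} and shift 7 has {A, C, D, F}, leaving only E.
Day 3, shift 3: day 3 has {B, C, D, E, G} and shift 3 has {A, B, C}, leaving only F.
Day 3, shift 6: day 3 has {B, C, D, E, F, G} and shift 6 has {B, C, D, E}, leaving only A.
So day 3 reads: G C F B D A E.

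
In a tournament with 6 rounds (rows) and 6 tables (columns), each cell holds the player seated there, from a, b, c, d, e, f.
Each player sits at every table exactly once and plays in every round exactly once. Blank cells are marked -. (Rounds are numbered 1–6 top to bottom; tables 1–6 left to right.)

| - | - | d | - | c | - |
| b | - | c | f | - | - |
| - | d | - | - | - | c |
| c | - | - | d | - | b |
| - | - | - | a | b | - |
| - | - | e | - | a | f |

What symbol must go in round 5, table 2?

Round 5, table 3: round 5 has {a, b} and table 3 has {c, d, e}, leaving only f.
Round 4, table 3: round 4 has {b, c, d} and table 3 has {c, d, e, f}, leaving only a.
Round 3, table 3: round 3 has {c, d} and table 3 has {a, c, d, e, f}, leaving only b.
Round 3, table 4: round 3 has {b, c, d} and table 4 has {a, d, f}, leaving only e.
Round 1, table 4: round 1 has {c, d} and table 4 has {a, d, e, f}, leaving only b.
Round 3, table 5: round 3 has {b, c, d, e} and table 5 has {a, b, c}, leaving only f.
Round 3, table 1: round 3 has {b, c, d, e, f} and table 1 has {b, c}, leaving only a.
Round 4, table 5: round 4 has {a, b, c, d} and table 5 has {a, b, c, f}, leaving only e.
Round 2, table 5: round 2 has {b, c, f} and table 5 has {a, b, c, e, f}, leaving only d.
Round 4, table 2: round 4 has {a, b, c, d, e} and table 2 has {d}, leaving only f.
Round 6, table 1: round 6 has {a, e, f} and table 1 has {a, b, c}, leaving only d.
Round 5, table 1: round 5 has {a, b, f} and table 1 has {a, b, c, d}, leaving only e.
Round 5 already has {a, b, e, f} and table 2 already has {d, f}, so round 5, table 2 must be c.

c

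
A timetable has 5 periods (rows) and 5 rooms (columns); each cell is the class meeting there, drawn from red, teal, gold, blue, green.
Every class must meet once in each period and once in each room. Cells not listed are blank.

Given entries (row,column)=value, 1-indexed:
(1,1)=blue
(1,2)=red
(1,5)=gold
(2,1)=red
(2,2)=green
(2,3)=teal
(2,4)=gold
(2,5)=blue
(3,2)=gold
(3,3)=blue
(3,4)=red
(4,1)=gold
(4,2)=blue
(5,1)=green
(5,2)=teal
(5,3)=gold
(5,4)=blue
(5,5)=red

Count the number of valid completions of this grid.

Period 1, room 3: eliminating its period and room leaves {green}.
Period 1, room 4: eliminating its period and room leaves {teal, green}.
Period 3, room 1: eliminating its period and room leaves {teal}.
Period 3, room 5: eliminating its period and room leaves {teal, green}.
Period 4, room 3: eliminating its period and room leaves {red, green}.
Period 4, room 4: eliminating its period and room leaves {teal, green}.
Period 4, room 5: eliminating its period and room leaves {teal, green}.
Only one assignment across all blanks avoids any period or room repeat, giving 1 completion.

1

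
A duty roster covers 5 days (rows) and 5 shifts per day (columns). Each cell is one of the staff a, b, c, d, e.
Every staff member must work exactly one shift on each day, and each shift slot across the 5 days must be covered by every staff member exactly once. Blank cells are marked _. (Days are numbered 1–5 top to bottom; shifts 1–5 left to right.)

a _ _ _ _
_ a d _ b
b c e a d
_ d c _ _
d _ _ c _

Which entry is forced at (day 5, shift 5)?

Day 1, shift 3: day 1 has {a} and shift 3 has {c, d, e}, leaving only b.
Day 1, shift 2: day 1 has {a, b} and shift 2 has {a, c, d}, leaving only e.
Day 1, shift 4: day 1 has {a, b, e} and shift 4 has {a, c}, leaving only d.
Day 1, shift 5: day 1 has {a, b, d, e} and shift 5 has {b, d}, leaving only c.
Day 2, shift 4: day 2 has {a, b, d} and shift 4 has {a, c, d}, leaving only e.
Day 2, shift 1: day 2 has {a, b, d, e} and shift 1 has {a, b, d}, leaving only c.
Day 4, shift 1: day 4 has {c, d} and shift 1 has {a, b, c, d}, leaving only e.
Day 4, shift 4: day 4 has {c, d, e} and shift 4 has {a, c, d, e}, leaving only b.
Day 4, shift 5: day 4 has {b, c, d, e} and shift 5 has {b, c, d}, leaving only a.
Day 5 already has {c, d} and shift 5 already has {a, b, c, d}, so day 5, shift 5 must be e.

e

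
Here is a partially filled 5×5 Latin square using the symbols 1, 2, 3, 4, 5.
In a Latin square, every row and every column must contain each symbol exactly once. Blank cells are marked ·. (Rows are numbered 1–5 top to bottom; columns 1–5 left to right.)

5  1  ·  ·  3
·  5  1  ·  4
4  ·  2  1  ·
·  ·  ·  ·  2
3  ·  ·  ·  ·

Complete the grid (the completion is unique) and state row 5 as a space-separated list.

Row 1, column 3: row 1 has {1, 3, 5} and column 3 has {1, 2}, leaving only 4.
Row 5, column 3: row 5 has {3} and column 3 has {1, 2, 4}, leaving only 5.
Row 5, column 5: row 5 has {3, 5} and column 5 has {2, 3, 4}, leaving only 1.
Row 1, column 4: row 1 has {1, 3, 4, 5} and column 4 has {1}, leaving only 2.
Row 5, column 4: row 5 has {1, 3, 5} and column 4 has {1, 2}, leaving only 4.
Row 5, column 2: row 5 has {1, 3, 4, 5} and column 2 has {1, 5}, leaving only 2.
So row 5 reads: 3 2 5 4 1.

3 2 5 4 1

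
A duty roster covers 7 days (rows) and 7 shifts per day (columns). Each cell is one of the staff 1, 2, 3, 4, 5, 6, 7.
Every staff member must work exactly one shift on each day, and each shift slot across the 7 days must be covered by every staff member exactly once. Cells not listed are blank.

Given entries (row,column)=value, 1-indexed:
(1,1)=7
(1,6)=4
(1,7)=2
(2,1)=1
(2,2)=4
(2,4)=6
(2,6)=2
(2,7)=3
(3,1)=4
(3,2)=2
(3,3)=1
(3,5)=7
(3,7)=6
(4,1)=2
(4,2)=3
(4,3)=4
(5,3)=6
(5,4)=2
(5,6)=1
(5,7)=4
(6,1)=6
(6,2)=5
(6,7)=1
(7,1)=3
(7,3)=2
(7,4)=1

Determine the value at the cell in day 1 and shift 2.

1

Day 2, shift 5: day 2 has {1, 2, 3, 4, 6} and shift 5 has {7}, leaving only 5.
Day 2, shift 3: day 2 has {1, 2, 3, 4, 5, 6} and shift 3 has {1, 2, 4, 6}, leaving only 7.
Day 5, shift 1: day 5 has {1, 2, 4, 6} and shift 1 has {1, 2, 3, 4, 6, 7}, leaving only 5.
Day 5, shift 2: day 5 has {1, 2, 4, 5, 6} and shift 2 has {2, 3, 4, 5}, leaving only 7.
Day 5, shift 5: day 5 has {1, 2, 4, 5, 6, 7} and shift 5 has {5, 7}, leaving only 3.
Day 6, shift 3: day 6 has {1, 5, 6} and shift 3 has {1, 2, 4, 6, 7}, leaving only 3.
Day 1, shift 3: day 1 has {2, 4, 7} and shift 3 has {1, 2, 3, 4, 6, 7}, leaving only 5.
Day 1, shift 4: day 1 has {2, 4, 5, 7} and shift 4 has {1, 2, 6}, leaving only 3.
Day 3, shift 4: day 3 has {1, 2, 4, 6, 7} and shift 4 has {1, 2, 3, 6}, leaving only 5.
Day 3, shift 6: day 3 has {1, 2, 4, 5, 6, 7} and shift 6 has {1, 2, 4}, leaving only 3.
Day 4, shift 4: day 4 has {2, 3, 4} and shift 4 has {1, 2, 3, 5, 6}, leaving only 7.
Day 4, shift 7: day 4 has {2, 3, 4, 7} and shift 7 has {1, 2, 3, 4, 6}, leaving only 5.
Day 4, shift 6: day 4 has {2, 3, 4, 5, 7} and shift 6 has {1, 2, 3, 4}, leaving only 6.
Day 4, shift 5: day 4 has {2, 3, 4, 5, 6, 7} and shift 5 has {3, 5, 7}, leaving only 1.
Day 1, shift 5: day 1 has {2, 3, 4, 5, 7} and shift 5 has {1, 3, 5, 7}, leaving only 6.
Day 1 already has {2, 3, 4, 5, 6, 7} and shift 2 already has {2, 3, 4, 5, 7}, so day 1, shift 2 must be 1.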